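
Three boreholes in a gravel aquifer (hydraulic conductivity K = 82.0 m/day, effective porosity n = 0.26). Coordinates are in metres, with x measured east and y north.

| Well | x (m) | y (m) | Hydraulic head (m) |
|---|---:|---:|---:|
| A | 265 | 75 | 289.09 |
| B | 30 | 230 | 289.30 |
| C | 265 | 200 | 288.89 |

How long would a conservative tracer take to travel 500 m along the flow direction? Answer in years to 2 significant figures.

Taking A as reference: B−A = (-235, 155, +0.21); C−A = (0, 125, -0.20).
Determinant of the coordinate differences = (-235)·125 − 0·155 = -29375.
∂h/∂x = [(+0.21)·125 − (-0.20)·155] / -29375 = -0.001949
∂h/∂y = [(-235)·(-0.20) − 0·(+0.21)] / -29375 = -0.001600
|∇h| = √(-0.001949² + -0.001600²) = 0.002522
Seepage velocity v = K·i/n = 82.0 × 0.002522 / 0.26 = 0.7954 m/day.
t = 500 / 0.7954 = 628.6 days = 1.72 years.

1.7 years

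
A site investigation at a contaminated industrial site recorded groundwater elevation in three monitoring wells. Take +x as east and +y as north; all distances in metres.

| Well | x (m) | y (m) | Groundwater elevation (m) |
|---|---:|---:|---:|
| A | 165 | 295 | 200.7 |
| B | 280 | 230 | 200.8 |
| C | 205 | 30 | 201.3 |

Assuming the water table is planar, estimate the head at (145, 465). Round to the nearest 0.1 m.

Differences from A: to B (Δx, Δy, Δh) = (115, -65, +0.1); to C = (40, -265, +0.6).
Solve a·Δx + b·Δy = Δh: det = 115·(-265) − 40·(-65) = -27875.
∂h/∂x = [(+0.1)·(-265) − (+0.6)·(-65)] / -27875 = -0.0004484
∂h/∂y = [115·(+0.6) − 40·(+0.1)] / -27875 = -0.002332
h(145, 465) = 200.7 + (-0.0004484)·(-20) + (-0.002332)·(170) = 200.7 +0.009 -0.396 = 200.313 m.

200.3 m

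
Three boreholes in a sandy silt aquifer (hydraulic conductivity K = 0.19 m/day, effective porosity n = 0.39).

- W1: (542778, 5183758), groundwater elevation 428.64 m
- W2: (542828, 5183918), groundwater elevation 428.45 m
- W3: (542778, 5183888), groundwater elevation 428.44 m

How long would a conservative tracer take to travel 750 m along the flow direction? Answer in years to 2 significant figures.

2200 years

Three-point gradient (reference W1): Δ to W2 = (50, 160, -0.19), Δ to W3 = (0, 130, -0.20).
∂h/∂x = +0.001123, ∂h/∂y = -0.001538 (det = 6500).
|∇h| = √(0.001123² + -0.001538²) = 0.001904
Seepage velocity v = K·i/n = 0.19 × 0.001904 / 0.39 = 0.0009276 m/day.
t = 750 / 0.0009276 = 8.085e+05 days = 2.21e+03 years.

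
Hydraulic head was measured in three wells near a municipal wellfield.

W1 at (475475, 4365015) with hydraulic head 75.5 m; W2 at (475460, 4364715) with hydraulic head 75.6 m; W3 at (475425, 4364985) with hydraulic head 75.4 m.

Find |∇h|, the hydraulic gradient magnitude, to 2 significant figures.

Differences from W1: to W2 (Δx, Δy, Δh) = (-15, -300, +0.1); to W3 = (-50, -30, -0.1).
Determinant of the coordinate differences = (-15)·(-30) − (-50)·(-300) = -14550.
∂h/∂x = [(+0.1)·(-30) − (-0.1)·(-300)] / -14550 = +0.002268
∂h/∂y = [(-15)·(-0.1) − (-50)·(+0.1)] / -14550 = -0.0004467
|∇h| = √(0.002268² + -0.0004467²) = 0.002312

0.0023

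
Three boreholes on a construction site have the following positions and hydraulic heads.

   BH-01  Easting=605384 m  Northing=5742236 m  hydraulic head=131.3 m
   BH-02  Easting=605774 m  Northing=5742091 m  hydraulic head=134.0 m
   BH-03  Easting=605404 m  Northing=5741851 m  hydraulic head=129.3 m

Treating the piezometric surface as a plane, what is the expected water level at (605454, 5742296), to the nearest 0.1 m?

132.3 m

Three-point gradient (reference BH-01): Δ to BH-02 = (390, -145, +2.7), Δ to BH-03 = (20, -385, -2.0).
∂h/∂x = +0.009029, ∂h/∂y = +0.005664 (det = -147250).
h(605454, 5742296) = 131.3 + (+0.009029)·(70) + (+0.005664)·(60) = 131.3 +0.632 +0.340 = 132.272 m.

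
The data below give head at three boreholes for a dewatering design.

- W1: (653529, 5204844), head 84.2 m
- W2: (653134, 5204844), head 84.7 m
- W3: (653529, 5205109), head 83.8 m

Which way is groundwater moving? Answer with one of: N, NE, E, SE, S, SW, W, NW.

NE

∂h/∂x = (84.7 − 84.2) / (653134 − 653529) = -0.001266
∂h/∂y = (83.8 − 84.2) / (5205109 − 5204844) = -0.001509
Flow = −∇h = (+0.001266 east, +0.001509 north), which points northeast.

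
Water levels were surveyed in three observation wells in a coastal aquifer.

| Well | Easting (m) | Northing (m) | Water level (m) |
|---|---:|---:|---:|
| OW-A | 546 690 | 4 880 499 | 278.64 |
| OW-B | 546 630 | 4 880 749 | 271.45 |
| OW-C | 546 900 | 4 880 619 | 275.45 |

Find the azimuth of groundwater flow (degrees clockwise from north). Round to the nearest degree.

Differences from OW-A: to OW-B (Δx, Δy, Δh) = (-60, 250, -7.19); to OW-C = (210, 120, -3.19).
Determinant of the coordinate differences = (-60)·120 − 210·250 = -59700.
∂h/∂x = [(-7.19)·120 − (-3.19)·250] / -59700 = +0.001094
∂h/∂y = [(-60)·(-3.19) − 210·(-7.19)] / -59700 = -0.02850
Flow direction (−∇h) has components (-0.001094 E, +0.02850 N).
Azimuth = atan2(E, N) = atan2(-0.001094, +0.02850) = 357.8° ≈ 358°.

358°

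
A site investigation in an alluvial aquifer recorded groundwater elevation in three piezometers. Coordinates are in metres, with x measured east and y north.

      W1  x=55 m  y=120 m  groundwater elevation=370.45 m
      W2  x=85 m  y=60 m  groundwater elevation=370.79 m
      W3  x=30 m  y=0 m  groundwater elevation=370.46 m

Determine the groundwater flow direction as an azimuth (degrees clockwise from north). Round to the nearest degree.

282°

Differences from W1: to W2 (Δx, Δy, Δh) = (30, -60, +0.34); to W3 = (-25, -120, +0.01).
Determinant of the coordinate differences = 30·(-120) − (-25)·(-60) = -5100.
∂h/∂x = [(+0.34)·(-120) − (+0.01)·(-60)] / -5100 = +0.007882
∂h/∂y = [30·(+0.01) − (-25)·(+0.34)] / -5100 = -0.001725
Flow direction (−∇h) has components (-0.007882 E, +0.001725 N).
Azimuth = atan2(E, N) = atan2(-0.007882, +0.001725) = 282.3° ≈ 282°.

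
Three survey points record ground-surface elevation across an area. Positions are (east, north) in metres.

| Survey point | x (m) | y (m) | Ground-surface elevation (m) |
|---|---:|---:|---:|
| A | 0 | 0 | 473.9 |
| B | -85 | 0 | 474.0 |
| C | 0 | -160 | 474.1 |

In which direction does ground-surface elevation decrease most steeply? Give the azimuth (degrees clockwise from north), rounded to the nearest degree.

043°

∂z/∂x = (474.0 − 473.9) / (-85 − 0) = -0.001176
∂z/∂y = (474.1 − 473.9) / (-160 − 0) = -0.001250
Steepest decrease is along −∇f: components (+0.001176 E, +0.001250 N).
Azimuth = atan2(+0.001176, +0.001250) = 43.3° ≈ 043°.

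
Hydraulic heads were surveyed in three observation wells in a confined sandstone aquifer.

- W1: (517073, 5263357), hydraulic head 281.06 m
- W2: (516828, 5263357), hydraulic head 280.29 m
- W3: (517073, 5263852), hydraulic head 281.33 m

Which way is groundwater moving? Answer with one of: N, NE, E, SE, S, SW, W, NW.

∂h/∂x = (280.29 − 281.06) / (516828 − 517073) = +0.003143
∂h/∂y = (281.33 − 281.06) / (5263852 − 5263357) = +0.0005455
Flow = −∇h = (-0.003143 east, -0.0005455 north), which points west.

W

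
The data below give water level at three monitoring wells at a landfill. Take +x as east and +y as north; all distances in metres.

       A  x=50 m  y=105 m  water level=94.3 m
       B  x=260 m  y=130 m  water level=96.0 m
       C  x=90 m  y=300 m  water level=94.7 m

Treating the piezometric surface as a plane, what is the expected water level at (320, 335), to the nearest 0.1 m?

96.6 m

Taking A as reference: B−A = (210, 25, +1.7); C−A = (40, 195, +0.4).
Solve a·Δx + b·Δy = Δh: det = 210·195 − 40·25 = 39950.
∂h/∂x = [(+1.7)·195 − (+0.4)·25] / 39950 = +0.008048
∂h/∂y = [210·(+0.4) − 40·(+1.7)] / 39950 = +0.0004005
h(320, 335) = 94.3 + (+0.008048)·(270) + (+0.0004005)·(230) = 94.3 +2.173 +0.092 = 96.565 m.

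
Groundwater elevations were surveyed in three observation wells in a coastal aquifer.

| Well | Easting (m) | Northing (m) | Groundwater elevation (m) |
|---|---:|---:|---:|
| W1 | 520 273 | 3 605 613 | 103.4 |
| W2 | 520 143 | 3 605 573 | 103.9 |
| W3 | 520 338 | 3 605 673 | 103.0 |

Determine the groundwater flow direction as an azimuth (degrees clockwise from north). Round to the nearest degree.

036°

Taking W1 as reference: W2−W1 = (-130, -40, +0.5); W3−W1 = (65, 60, -0.4).
Determinant of the coordinate differences = (-130)·60 − 65·(-40) = -5200.
∂h/∂x = [(+0.5)·60 − (-0.4)·(-40)] / -5200 = -0.002692
∂h/∂y = [(-130)·(-0.4) − 65·(+0.5)] / -5200 = -0.003750
Flow direction (−∇h) has components (+0.002692 E, +0.003750 N).
Azimuth = atan2(E, N) = atan2(+0.002692, +0.003750) = 35.7° ≈ 036°.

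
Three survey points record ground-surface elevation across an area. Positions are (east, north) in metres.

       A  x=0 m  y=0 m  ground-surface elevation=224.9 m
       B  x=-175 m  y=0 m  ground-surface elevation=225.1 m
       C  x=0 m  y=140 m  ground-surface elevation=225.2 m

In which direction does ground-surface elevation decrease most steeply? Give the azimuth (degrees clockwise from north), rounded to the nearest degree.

∂z/∂x = (225.1 − 224.9) / (-175 − 0) = -0.001143
∂z/∂y = (225.2 − 224.9) / (140 − 0) = +0.002143
Steepest decrease is along −∇f: components (+0.001143 E, -0.002143 N).
Azimuth = atan2(+0.001143, -0.002143) = 151.9° ≈ 152°.

152°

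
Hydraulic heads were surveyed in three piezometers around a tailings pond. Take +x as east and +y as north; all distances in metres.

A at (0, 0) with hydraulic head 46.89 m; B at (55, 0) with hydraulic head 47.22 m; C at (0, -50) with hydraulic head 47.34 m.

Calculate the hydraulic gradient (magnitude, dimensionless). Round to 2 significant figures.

∂h/∂x = (47.22 − 46.89) / (55 − 0) = +0.006000
∂h/∂y = (47.34 − 46.89) / (-50 − 0) = -0.009000
|∇h| = √(0.006000² + -0.009000²) = 0.01082

0.011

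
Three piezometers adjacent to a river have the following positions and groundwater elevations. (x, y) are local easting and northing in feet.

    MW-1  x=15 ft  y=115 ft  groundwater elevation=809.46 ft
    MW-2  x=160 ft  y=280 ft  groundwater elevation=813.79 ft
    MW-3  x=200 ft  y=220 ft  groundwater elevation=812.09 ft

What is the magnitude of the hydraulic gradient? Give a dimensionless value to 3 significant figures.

Taking MW-1 as reference: MW-2−MW-1 = (145, 165, +4.33); MW-3−MW-1 = (185, 105, +2.63).
Determinant of the coordinate differences = 145·105 − 185·165 = -15300.
∂h/∂x = [(+4.33)·105 − (+2.63)·165] / -15300 = -0.001353
∂h/∂y = [145·(+2.63) − 185·(+4.33)] / -15300 = +0.02743
|∇h| = √(-0.001353² + 0.02743²) = 0.02746

0.0275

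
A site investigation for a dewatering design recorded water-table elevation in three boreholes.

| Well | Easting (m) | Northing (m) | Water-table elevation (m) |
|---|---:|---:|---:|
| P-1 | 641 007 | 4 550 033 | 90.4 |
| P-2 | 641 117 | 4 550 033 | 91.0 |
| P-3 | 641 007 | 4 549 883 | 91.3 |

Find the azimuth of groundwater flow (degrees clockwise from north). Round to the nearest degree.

318°

∂h/∂x = (91.0 − 90.4) / (641117 − 641007) = +0.005455
∂h/∂y = (91.3 − 90.4) / (4549883 − 4550033) = -0.006000
Flow direction (−∇h) has components (-0.005455 E, +0.006000 N).
Azimuth = atan2(E, N) = atan2(-0.005455, +0.006000) = 317.7° ≈ 318°.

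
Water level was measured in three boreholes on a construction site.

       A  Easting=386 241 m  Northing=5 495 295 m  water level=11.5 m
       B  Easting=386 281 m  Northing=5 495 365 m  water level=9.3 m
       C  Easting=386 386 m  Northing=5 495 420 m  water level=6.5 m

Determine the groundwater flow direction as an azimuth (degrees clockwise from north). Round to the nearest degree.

032°

Differences from A: to B (Δx, Δy, Δh) = (40, 70, -2.2); to C = (145, 125, -5.0).
Solve a·Δx + b·Δy = Δh: det = 40·125 − 145·70 = -5150.
∂h/∂x = [(-2.2)·125 − (-5.0)·70] / -5150 = -0.01456
∂h/∂y = [40·(-5.0) − 145·(-2.2)] / -5150 = -0.02311
Flow direction (−∇h) has components (+0.01456 E, +0.02311 N).
Azimuth = atan2(E, N) = atan2(+0.01456, +0.02311) = 32.2° ≈ 032°.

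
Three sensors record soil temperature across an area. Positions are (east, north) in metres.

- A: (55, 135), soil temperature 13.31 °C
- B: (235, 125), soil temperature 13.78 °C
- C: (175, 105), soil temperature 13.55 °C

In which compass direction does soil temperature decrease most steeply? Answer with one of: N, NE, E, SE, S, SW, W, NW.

Taking A as reference: B−A = (180, -10, +0.47); C−A = (120, -30, +0.24).
Solve a·Δx + b·Δy = ΔT: det = 180·(-30) − 120·(-10) = -4200.
∂T/∂x = [(+0.47)·(-30) − (+0.24)·(-10)] / -4200 = +0.002786
∂T/∂y = [180·(+0.24) − 120·(+0.47)] / -4200 = +0.003143
Steepest decrease is along −∇f = (-0.002786 E, -0.003143 N) → southwest.

SW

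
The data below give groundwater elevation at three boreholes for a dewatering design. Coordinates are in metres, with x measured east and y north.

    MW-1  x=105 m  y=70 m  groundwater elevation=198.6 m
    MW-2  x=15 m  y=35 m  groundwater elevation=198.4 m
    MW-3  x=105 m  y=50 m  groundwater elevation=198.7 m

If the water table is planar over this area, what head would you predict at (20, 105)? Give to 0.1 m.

198.1 m

Differences from MW-1: to MW-2 (Δx, Δy, Δh) = (-90, -35, -0.2); to MW-3 = (0, -20, +0.1).
Solve a·Δx + b·Δy = Δh: det = (-90)·(-20) − 0·(-35) = 1800.
∂h/∂x = [(-0.2)·(-20) − (+0.1)·(-35)] / 1800 = +0.004167
∂h/∂y = [(-90)·(+0.1) − 0·(-0.2)] / 1800 = -0.005000
h(20, 105) = 198.6 + (+0.004167)·(-85) + (-0.005000)·(35) = 198.6 -0.354 -0.175 = 198.071 m.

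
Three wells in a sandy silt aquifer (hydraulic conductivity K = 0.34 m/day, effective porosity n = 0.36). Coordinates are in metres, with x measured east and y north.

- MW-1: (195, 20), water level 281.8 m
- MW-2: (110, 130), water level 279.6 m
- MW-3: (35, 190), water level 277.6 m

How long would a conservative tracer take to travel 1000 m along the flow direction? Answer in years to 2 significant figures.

With h = a·x + b·y + c and MW-1 as origin, the differences give:
  (-85)·a + 110·b = -2.2
  (-160)·a + 170·b = -4.2
Eliminate b (×170 and ×110, subtract): 3150·a = 88.00 → a = ∂h/∂x = +0.02794
Back-substitute: b = ∂h/∂y = +0.001587.
|∇h| = √(0.02794² + 0.001587²) = 0.02799
Seepage velocity v = K·i/n = 0.34 × 0.02799 / 0.36 = 0.02644 m/day.
t = 1000 / 0.02644 = 3.782e+04 days = 104 years.

100 years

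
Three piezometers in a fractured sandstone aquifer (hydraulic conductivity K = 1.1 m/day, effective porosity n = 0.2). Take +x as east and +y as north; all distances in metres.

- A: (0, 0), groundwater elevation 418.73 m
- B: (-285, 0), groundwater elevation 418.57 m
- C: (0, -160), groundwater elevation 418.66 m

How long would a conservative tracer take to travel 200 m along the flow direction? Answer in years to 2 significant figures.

∂h/∂x = (418.57 − 418.73) / (-285 − 0) = +0.0005614
∂h/∂y = (418.66 − 418.73) / (-160 − 0) = +0.0004375
|∇h| = √(0.0005614² + 0.0004375²) = 0.0007117
Seepage velocity v = K·i/n = 1.1 × 0.0007117 / 0.2 = 0.003914 m/day.
t = 200 / 0.003914 = 5.11e+04 days = 140 years.

140 years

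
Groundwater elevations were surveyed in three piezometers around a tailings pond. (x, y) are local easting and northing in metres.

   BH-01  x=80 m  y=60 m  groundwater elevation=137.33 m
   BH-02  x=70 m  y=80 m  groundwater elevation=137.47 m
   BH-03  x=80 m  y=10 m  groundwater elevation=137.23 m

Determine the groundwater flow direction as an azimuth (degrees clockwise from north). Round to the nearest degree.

101°

Taking BH-01 as reference: BH-02−BH-01 = (-10, 20, +0.14); BH-03−BH-01 = (0, -50, -0.10).
Determinant of the coordinate differences = (-10)·(-50) − 0·20 = 500.
∂h/∂x = [(+0.14)·(-50) − (-0.10)·20] / 500 = -0.010000
∂h/∂y = [(-10)·(-0.10) − 0·(+0.14)] / 500 = +0.002000
Flow direction (−∇h) has components (+0.010000 E, -0.002000 N).
Azimuth = atan2(E, N) = atan2(+0.010000, -0.002000) = 101.3° ≈ 101°.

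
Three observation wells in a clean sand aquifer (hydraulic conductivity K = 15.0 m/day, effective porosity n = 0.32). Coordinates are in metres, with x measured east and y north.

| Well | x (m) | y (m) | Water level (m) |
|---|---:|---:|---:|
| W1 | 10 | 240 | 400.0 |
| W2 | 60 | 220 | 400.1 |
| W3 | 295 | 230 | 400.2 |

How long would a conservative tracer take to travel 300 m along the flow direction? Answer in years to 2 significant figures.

Differences from W1: to W2 (Δx, Δy, Δh) = (50, -20, +0.1); to W3 = (285, -10, +0.2).
Solve a·Δx + b·Δy = Δh: det = 50·(-10) − 285·(-20) = 5200.
∂h/∂x = [(+0.1)·(-10) − (+0.2)·(-20)] / 5200 = +0.0005769
∂h/∂y = [50·(+0.2) − 285·(+0.1)] / 5200 = -0.003558
|∇h| = √(0.0005769² + -0.003558²) = 0.003604
Seepage velocity v = K·i/n = 15.0 × 0.003604 / 0.32 = 0.1689 m/day.
t = 300 / 0.1689 = 1776 days = 4.86 years.

4.9 years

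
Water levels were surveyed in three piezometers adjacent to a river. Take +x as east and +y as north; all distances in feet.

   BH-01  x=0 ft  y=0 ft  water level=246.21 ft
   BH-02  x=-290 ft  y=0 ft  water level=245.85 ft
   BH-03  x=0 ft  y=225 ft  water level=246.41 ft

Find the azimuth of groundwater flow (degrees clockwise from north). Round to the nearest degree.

∂h/∂x = (245.85 − 246.21) / (-290 − 0) = +0.001241
∂h/∂y = (246.41 − 246.21) / (225 − 0) = +0.0008889
Flow direction (−∇h) has components (-0.001241 E, -0.0008889 N).
Azimuth = atan2(E, N) = atan2(-0.001241, -0.0008889) = 234.4° ≈ 234°.

234°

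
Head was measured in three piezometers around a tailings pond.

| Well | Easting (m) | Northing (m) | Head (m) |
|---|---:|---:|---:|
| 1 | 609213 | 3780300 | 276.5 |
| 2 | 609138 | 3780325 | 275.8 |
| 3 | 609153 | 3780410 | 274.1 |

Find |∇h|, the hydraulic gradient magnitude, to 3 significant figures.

With h = a·x + b·y + c and 1 as origin, the differences give:
  (-75)·a + 25·b = -0.7
  (-60)·a + 110·b = -2.4
Eliminate b (×110 and ×25, subtract): -6750·a = -17.00 → a = ∂h/∂x = +0.002519
Back-substitute: b = ∂h/∂y = -0.02044.
|∇h| = √(0.002519² + -0.02044²) = 0.02059

0.0206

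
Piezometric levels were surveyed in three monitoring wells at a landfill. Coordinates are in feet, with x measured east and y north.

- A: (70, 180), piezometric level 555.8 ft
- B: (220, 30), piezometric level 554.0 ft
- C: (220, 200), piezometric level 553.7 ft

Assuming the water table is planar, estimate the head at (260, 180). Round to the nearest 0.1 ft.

553.2 ft

With h = a·x + b·y + c and A as origin, the differences give:
  150·a + (-150)·b = -1.8
  150·a + 20·b = -2.1
Eliminate b (×20 and ×(-150), subtract): 25500·a = -351.00 → a = ∂h/∂x = -0.01376
Back-substitute: b = ∂h/∂y = -0.001765.
h(260, 180) = 555.8 + (-0.01376)·(190) + (-0.001765)·(0) = 555.8 -2.615 -0.000 = 553.185 ft.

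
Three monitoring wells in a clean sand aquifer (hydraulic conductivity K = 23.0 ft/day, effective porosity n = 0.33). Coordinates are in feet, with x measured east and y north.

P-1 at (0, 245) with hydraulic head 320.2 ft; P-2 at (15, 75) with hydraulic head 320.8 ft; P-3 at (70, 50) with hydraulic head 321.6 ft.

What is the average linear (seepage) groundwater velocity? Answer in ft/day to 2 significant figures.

Three-point gradient (reference P-1): Δ to P-2 = (15, -170, +0.6), Δ to P-3 = (70, -195, +1.4).
∂h/∂x = +0.01348, ∂h/∂y = -0.002340 (det = 8975).
|∇h| = √(0.01348² + -0.002340²) = 0.01368
Seepage velocity v = K·i/n = 23.0 × 0.01368 / 0.33 = 0.9535 ft/day.

0.95 ft/day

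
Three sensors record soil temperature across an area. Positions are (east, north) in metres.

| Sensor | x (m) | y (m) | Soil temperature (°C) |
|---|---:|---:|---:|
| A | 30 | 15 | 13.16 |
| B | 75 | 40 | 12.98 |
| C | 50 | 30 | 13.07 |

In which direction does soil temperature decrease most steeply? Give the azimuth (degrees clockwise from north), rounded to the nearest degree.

045°

With T = a·x + b·y + c and A as origin, the differences give:
  45·a + 25·b = -0.18
  20·a + 15·b = -0.09
Eliminate b (×15 and ×25, subtract): 175·a = -0.450 → a = ∂T/∂x = -0.002571
Back-substitute: b = ∂T/∂y = -0.002571.
Steepest decrease is along −∇f: components (+0.002571 E, +0.002571 N).
Azimuth = atan2(+0.002571, +0.002571) = 45.0° ≈ 045°.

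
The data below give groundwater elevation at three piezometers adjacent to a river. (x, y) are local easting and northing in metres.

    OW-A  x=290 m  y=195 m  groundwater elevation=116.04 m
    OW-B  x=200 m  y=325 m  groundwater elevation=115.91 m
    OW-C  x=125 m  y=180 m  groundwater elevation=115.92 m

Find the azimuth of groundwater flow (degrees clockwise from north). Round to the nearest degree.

With h = a·x + b·y + c and OW-A as origin, the differences give:
  (-90)·a + 130·b = -0.13
  (-165)·a + (-15)·b = -0.12
Eliminate b (×(-15) and ×130, subtract): 22800·a = 17.550 → a = ∂h/∂x = +0.0007697
Back-substitute: b = ∂h/∂y = -0.0004671.
Flow direction (−∇h) has components (-0.0007697 E, +0.0004671 N).
Azimuth = atan2(E, N) = atan2(-0.0007697, +0.0004671) = 301.3° ≈ 301°.

301°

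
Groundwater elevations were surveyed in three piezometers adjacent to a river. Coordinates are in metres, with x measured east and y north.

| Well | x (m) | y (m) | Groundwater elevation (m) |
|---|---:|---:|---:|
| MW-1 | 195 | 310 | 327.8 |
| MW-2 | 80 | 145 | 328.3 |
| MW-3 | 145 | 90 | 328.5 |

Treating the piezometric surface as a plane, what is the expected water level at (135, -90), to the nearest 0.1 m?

With h = a·x + b·y + c and MW-1 as origin, the differences give:
  (-115)·a + (-165)·b = +0.5
  (-50)·a + (-220)·b = +0.7
Eliminate b (×(-220) and ×(-165), subtract): 17050·a = 5.50 → a = ∂h/∂x = +0.0003226
Back-substitute: b = ∂h/∂y = -0.003255.
h(135, -90) = 327.8 + (+0.0003226)·(-60) + (-0.003255)·(-400) = 327.8 -0.019 +1.302 = 329.083 m.

329.1 m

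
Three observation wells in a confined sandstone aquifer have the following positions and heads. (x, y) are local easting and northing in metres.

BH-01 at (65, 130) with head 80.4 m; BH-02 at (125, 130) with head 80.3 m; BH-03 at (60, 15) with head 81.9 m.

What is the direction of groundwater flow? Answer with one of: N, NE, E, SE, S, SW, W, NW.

N

Taking BH-01 as reference: BH-02−BH-01 = (60, 0, -0.1); BH-03−BH-01 = (-5, -115, +1.5).
Determinant of the coordinate differences = 60·(-115) − (-5)·0 = -6900.
∂h/∂x = [(-0.1)·(-115) − (+1.5)·0] / -6900 = -0.001667
∂h/∂y = [60·(+1.5) − (-5)·(-0.1)] / -6900 = -0.01297
Flow = −∇h = (+0.001667 east, +0.01297 north), which points north.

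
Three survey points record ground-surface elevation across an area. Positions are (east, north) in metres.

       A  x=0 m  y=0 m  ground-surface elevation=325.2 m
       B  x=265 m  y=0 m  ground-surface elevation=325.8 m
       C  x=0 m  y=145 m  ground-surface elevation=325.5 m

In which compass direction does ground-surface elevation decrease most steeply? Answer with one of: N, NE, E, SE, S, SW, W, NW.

∂z/∂x = (325.8 − 325.2) / (265 − 0) = +0.002264
∂z/∂y = (325.5 − 325.2) / (145 − 0) = +0.002069
Steepest decrease is along −∇f = (-0.002264 E, -0.002069 N) → southwest.

SW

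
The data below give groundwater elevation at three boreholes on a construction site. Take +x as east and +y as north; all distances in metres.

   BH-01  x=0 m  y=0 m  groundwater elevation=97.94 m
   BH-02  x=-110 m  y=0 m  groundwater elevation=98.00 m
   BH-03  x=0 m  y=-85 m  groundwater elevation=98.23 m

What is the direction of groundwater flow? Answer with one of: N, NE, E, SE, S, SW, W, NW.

∂h/∂x = (98.00 − 97.94) / (-110 − 0) = -0.0005455
∂h/∂y = (98.23 − 97.94) / (-85 − 0) = -0.003412
Flow = −∇h = (+0.0005455 east, +0.003412 north), which points north.

N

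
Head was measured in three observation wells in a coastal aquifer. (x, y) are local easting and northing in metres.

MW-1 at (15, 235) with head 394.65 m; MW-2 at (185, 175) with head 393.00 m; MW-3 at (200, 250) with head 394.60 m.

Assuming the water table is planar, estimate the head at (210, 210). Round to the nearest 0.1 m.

Differences from MW-1: to MW-2 (Δx, Δy, Δh) = (170, -60, -1.65); to MW-3 = (185, 15, -0.05).
Determinant of the coordinate differences = 170·15 − 185·(-60) = 13650.
∂h/∂x = [(-1.65)·15 − (-0.05)·(-60)] / 13650 = -0.002033
∂h/∂y = [170·(-0.05) − 185·(-1.65)] / 13650 = +0.02174
h(210, 210) = 394.65 + (-0.002033)·(195) + (+0.02174)·(-25) = 394.65 -0.396 -0.543 = 393.710 m.

393.7 m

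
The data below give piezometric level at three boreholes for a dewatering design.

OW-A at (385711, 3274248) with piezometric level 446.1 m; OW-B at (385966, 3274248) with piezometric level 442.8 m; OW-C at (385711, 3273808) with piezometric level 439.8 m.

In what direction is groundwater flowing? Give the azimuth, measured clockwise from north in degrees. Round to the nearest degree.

∂h/∂x = (442.8 − 446.1) / (385966 − 385711) = -0.01294
∂h/∂y = (439.8 − 446.1) / (3273808 − 3274248) = +0.01432
Flow direction (−∇h) has components (+0.01294 E, -0.01432 N).
Azimuth = atan2(E, N) = atan2(+0.01294, -0.01432) = 137.9° ≈ 138°.

138°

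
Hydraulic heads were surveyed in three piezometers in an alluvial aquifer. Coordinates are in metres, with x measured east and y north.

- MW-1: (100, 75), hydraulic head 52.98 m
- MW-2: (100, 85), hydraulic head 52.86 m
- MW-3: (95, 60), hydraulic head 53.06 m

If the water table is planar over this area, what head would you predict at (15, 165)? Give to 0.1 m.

With h = a·x + b·y + c and MW-1 as origin, the differences give:
  0·a + 10·b = -0.12
  (-5)·a + (-15)·b = +0.08
Eliminate b (×(-15) and ×10, subtract): 50·a = 1.000 → a = ∂h/∂x = +0.02000
Back-substitute: b = ∂h/∂y = -0.01200.
h(15, 165) = 52.98 + (+0.02000)·(-85) + (-0.01200)·(90) = 52.98 -1.700 -1.080 = 50.200 m.

50.2 m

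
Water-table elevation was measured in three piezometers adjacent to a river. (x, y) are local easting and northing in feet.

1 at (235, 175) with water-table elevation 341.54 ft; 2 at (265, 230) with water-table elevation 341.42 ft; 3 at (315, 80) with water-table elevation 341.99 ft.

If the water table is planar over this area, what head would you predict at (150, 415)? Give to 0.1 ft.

With h = a·x + b·y + c and 1 as origin, the differences give:
  30·a + 55·b = -0.12
  80·a + (-95)·b = +0.45
Eliminate b (×(-95) and ×55, subtract): -7250·a = -13.350 → a = ∂h/∂x = +0.001841
Back-substitute: b = ∂h/∂y = -0.003186.
h(150, 415) = 341.54 + (+0.001841)·(-85) + (-0.003186)·(240) = 341.54 -0.157 -0.765 = 340.619 ft.

340.6 ft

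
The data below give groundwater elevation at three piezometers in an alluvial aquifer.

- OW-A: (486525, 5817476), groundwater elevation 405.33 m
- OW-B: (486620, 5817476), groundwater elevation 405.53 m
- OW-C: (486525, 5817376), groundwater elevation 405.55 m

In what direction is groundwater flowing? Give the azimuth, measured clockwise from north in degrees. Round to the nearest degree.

316°

∂h/∂x = (405.53 − 405.33) / (486620 − 486525) = +0.002105
∂h/∂y = (405.55 − 405.33) / (5817376 − 5817476) = -0.002200
Flow direction (−∇h) has components (-0.002105 E, +0.002200 N).
Azimuth = atan2(E, N) = atan2(-0.002105, +0.002200) = 316.3° ≈ 316°.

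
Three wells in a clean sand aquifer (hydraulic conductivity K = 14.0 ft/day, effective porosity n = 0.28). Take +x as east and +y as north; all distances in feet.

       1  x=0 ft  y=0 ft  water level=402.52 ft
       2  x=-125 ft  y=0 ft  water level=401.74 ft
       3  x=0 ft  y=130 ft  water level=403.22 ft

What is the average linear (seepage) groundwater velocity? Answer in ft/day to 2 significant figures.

∂h/∂x = (401.74 − 402.52) / (-125 − 0) = +0.006240
∂h/∂y = (403.22 − 402.52) / (130 − 0) = +0.005385
|∇h| = √(0.006240² + 0.005385²) = 0.008242
Seepage velocity v = K·i/n = 14.0 × 0.008242 / 0.28 = 0.4121 ft/day.

0.41 ft/day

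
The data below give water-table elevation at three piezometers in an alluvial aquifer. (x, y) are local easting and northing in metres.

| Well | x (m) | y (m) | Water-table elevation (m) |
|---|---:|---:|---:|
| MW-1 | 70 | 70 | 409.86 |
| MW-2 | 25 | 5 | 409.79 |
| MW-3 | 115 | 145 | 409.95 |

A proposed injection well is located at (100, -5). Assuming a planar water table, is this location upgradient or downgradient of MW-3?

Three-point gradient (reference MW-1): Δ to MW-2 = (-45, -65, -0.07), Δ to MW-3 = (45, 75, +0.09).
∂h/∂x = -0.001333, ∂h/∂y = +0.002000 (det = -450).
Head at (100, -5) = 409.86 + (-0.001333)·(30) + (+0.002000)·(-75) = 409.67 m.
That is lower than the 409.95 m at MW-3, so the point is downgradient.

downgradient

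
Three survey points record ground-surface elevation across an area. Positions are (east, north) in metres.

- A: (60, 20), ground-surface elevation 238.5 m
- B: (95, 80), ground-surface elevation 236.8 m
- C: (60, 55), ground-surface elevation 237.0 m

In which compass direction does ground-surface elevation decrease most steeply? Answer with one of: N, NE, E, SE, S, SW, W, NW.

NW

Differences from A: to B (Δx, Δy, Δh) = (35, 60, -1.7); to C = (0, 35, -1.5).
Determinant of the coordinate differences = 35·35 − 0·60 = 1225.
∂z/∂x = [(-1.7)·35 − (-1.5)·60] / 1225 = +0.02490
∂z/∂y = [35·(-1.5) − 0·(-1.7)] / 1225 = -0.04286
Steepest decrease is along −∇f = (-0.02490 E, +0.04286 N) → northwest.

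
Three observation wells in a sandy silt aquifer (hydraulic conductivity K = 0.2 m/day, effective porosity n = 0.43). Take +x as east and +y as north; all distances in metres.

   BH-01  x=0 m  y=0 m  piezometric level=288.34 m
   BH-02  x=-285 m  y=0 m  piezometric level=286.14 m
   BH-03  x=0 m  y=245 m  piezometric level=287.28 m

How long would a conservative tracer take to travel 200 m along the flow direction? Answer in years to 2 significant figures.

∂h/∂x = (286.14 − 288.34) / (-285 − 0) = +0.007719
∂h/∂y = (287.28 − 288.34) / (245 − 0) = -0.004327
|∇h| = √(0.007719² + -0.004327²) = 0.008849
Seepage velocity v = K·i/n = 0.2 × 0.008849 / 0.43 = 0.004116 m/day.
t = 200 / 0.004116 = 4.859e+04 days = 133 years.

130 years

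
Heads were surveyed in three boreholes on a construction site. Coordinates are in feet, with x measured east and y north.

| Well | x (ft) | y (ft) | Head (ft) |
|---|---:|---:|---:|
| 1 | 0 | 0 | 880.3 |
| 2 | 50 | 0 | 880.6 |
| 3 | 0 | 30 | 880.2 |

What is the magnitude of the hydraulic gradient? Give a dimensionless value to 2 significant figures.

∂h/∂x = (880.6 − 880.3) / (50 − 0) = +0.006000
∂h/∂y = (880.2 − 880.3) / (30 − 0) = -0.003333
|∇h| = √(0.006000² + -0.003333²) = 0.006864

0.0069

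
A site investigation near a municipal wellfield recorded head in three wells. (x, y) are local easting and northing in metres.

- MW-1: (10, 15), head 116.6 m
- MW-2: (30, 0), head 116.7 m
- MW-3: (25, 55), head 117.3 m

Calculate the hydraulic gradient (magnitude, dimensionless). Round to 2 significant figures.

With h = a·x + b·y + c and MW-1 as origin, the differences give:
  20·a + (-15)·b = +0.1
  15·a + 40·b = +0.7
Eliminate b (×40 and ×(-15), subtract): 1025·a = 14.50 → a = ∂h/∂x = +0.01415
Back-substitute: b = ∂h/∂y = +0.01220.
|∇h| = √(0.01415² + 0.01220²) = 0.01868

0.019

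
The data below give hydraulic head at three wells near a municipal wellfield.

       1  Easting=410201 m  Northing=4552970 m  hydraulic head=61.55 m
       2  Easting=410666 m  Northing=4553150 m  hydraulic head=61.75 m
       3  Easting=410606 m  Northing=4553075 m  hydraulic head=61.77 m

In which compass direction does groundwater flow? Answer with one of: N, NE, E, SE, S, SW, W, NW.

With h = a·x + b·y + c and 1 as origin, the differences give:
  465·a + 180·b = +0.20
  405·a + 105·b = +0.22
Eliminate b (×105 and ×180, subtract): -24075·a = -18.600 → a = ∂h/∂x = +0.0007726
Back-substitute: b = ∂h/∂y = -0.0008847.
Flow = −∇h = (-0.0007726 east, +0.0008847 north), which points northwest.

NW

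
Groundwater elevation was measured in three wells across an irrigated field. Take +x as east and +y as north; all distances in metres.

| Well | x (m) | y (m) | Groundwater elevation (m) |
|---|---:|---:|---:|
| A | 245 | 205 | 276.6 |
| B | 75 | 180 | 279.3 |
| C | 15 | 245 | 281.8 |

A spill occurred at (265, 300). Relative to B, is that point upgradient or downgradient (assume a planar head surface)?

Differences from A: to B (Δx, Δy, Δh) = (-170, -25, +2.7); to C = (-230, 40, +5.2).
Solve a·Δx + b·Δy = Δh: det = (-170)·40 − (-230)·(-25) = -12550.
∂h/∂x = [(+2.7)·40 − (+5.2)·(-25)] / -12550 = -0.01896
∂h/∂y = [(-170)·(+5.2) − (-230)·(+2.7)] / -12550 = +0.02096
Head at (265, 300) = 276.6 + (-0.01896)·(20) + (+0.02096)·(95) = 278.21 m.
That is lower than the 279.3 m at B, so the point is downgradient.

downgradient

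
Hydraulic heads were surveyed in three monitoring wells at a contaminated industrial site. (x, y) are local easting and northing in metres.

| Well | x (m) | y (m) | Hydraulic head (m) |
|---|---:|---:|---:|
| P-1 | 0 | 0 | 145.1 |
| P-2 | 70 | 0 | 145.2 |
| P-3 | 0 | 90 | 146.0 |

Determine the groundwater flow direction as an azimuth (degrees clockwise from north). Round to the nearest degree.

188°

∂h/∂x = (145.2 − 145.1) / (70 − 0) = +0.001429
∂h/∂y = (146.0 − 145.1) / (90 − 0) = +0.01000
Flow direction (−∇h) has components (-0.001429 E, -0.01000 N).
Azimuth = atan2(E, N) = atan2(-0.001429, -0.01000) = 188.1° ≈ 188°.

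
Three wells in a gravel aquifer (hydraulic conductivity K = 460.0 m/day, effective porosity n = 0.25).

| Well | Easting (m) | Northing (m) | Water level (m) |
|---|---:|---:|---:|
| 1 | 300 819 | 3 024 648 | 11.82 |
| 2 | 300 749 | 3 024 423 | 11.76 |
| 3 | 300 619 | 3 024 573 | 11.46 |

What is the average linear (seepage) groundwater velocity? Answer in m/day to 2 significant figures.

3.6 m/day

Taking 1 as reference: 2−1 = (-70, -225, -0.06); 3−1 = (-200, -75, -0.36).
Determinant of the coordinate differences = (-70)·(-75) − (-200)·(-225) = -39750.
∂h/∂x = [(-0.06)·(-75) − (-0.36)·(-225)] / -39750 = +0.001925
∂h/∂y = [(-70)·(-0.36) − (-200)·(-0.06)] / -39750 = -0.0003321
|∇h| = √(0.001925² + -0.0003321²) = 0.001953
Seepage velocity v = K·i/n = 460.0 × 0.001953 / 0.25 = 3.594 m/day.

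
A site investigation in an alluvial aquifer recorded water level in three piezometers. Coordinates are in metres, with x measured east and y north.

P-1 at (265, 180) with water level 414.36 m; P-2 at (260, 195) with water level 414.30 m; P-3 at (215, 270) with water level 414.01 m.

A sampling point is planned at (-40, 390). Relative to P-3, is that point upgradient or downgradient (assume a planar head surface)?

With h = a·x + b·y + c and P-1 as origin, the differences give:
  (-5)·a + 15·b = -0.06
  (-50)·a + 90·b = -0.35
Eliminate b (×90 and ×15, subtract): 300·a = -0.150 → a = ∂h/∂x = -0.0005000
Back-substitute: b = ∂h/∂y = -0.004167.
Head at (-40, 390) = 414.36 + (-0.0005000)·(-305) + (-0.004167)·(210) = 413.64 m.
That is lower than the 414.01 m at P-3, so the point is downgradient.

downgradient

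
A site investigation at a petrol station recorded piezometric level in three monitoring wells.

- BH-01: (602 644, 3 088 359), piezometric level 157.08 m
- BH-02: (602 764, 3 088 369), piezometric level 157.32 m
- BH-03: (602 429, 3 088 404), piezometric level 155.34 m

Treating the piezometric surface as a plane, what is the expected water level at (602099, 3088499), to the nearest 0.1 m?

152.1 m

With h = a·x + b·y + c and BH-01 as origin, the differences give:
  120·a + 10·b = +0.24
  (-215)·a + 45·b = -1.74
Eliminate b (×45 and ×10, subtract): 7550·a = 28.200 → a = ∂h/∂x = +0.003735
Back-substitute: b = ∂h/∂y = -0.02082.
h(602099, 3088499) = 157.08 + (+0.003735)·(-545) + (-0.02082)·(140) = 157.08 -2.036 -2.915 = 152.129 m.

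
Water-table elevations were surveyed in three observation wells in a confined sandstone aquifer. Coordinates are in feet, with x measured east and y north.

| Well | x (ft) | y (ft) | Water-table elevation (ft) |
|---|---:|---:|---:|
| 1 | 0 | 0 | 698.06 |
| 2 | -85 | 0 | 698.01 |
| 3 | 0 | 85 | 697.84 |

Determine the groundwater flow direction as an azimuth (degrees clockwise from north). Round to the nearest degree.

∂h/∂x = (698.01 − 698.06) / (-85 − 0) = +0.0005882
∂h/∂y = (697.84 − 698.06) / (85 − 0) = -0.002588
Flow direction (−∇h) has components (-0.0005882 E, +0.002588 N).
Azimuth = atan2(E, N) = atan2(-0.0005882, +0.002588) = 347.2° ≈ 347°.

347°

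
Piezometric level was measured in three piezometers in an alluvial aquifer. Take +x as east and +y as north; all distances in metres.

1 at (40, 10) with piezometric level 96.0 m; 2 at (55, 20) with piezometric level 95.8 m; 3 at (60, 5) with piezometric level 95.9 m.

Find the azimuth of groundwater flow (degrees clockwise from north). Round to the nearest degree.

039°

Taking 1 as reference: 2−1 = (15, 10, -0.2); 3−1 = (20, -5, -0.1).
Determinant of the coordinate differences = 15·(-5) − 20·10 = -275.
∂h/∂x = [(-0.2)·(-5) − (-0.1)·10] / -275 = -0.007273
∂h/∂y = [15·(-0.1) − 20·(-0.2)] / -275 = -0.009091
Flow direction (−∇h) has components (+0.007273 E, +0.009091 N).
Azimuth = atan2(E, N) = atan2(+0.007273, +0.009091) = 38.7° ≈ 039°.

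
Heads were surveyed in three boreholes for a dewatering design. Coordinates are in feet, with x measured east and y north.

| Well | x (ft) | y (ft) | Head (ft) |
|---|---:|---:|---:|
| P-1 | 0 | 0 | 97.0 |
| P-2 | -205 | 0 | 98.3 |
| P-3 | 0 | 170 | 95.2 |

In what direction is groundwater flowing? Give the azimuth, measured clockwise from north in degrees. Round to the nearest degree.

∂h/∂x = (98.3 − 97.0) / (-205 − 0) = -0.006341
∂h/∂y = (95.2 − 97.0) / (170 − 0) = -0.01059
Flow direction (−∇h) has components (+0.006341 E, +0.01059 N).
Azimuth = atan2(E, N) = atan2(+0.006341, +0.01059) = 30.9° ≈ 031°.

031°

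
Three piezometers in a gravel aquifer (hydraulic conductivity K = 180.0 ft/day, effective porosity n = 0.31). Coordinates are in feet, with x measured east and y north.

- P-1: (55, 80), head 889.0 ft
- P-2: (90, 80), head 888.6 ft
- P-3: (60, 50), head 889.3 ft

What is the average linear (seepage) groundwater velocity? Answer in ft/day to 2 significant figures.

Taking P-1 as reference: P-2−P-1 = (35, 0, -0.4); P-3−P-1 = (5, -30, +0.3).
Determinant of the coordinate differences = 35·(-30) − 5·0 = -1050.
∂h/∂x = [(-0.4)·(-30) − (+0.3)·0] / -1050 = -0.01143
∂h/∂y = [35·(+0.3) − 5·(-0.4)] / -1050 = -0.01190
|∇h| = √(-0.01143² + -0.01190²) = 0.0165
Seepage velocity v = K·i/n = 180.0 × 0.0165 / 0.31 = 9.581 ft/day.

9.6 ft/day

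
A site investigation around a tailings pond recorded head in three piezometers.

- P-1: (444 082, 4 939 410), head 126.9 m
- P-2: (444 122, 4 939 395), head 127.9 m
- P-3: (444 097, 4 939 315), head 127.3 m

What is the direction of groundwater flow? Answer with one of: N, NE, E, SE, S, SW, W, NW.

W

Taking P-1 as reference: P-2−P-1 = (40, -15, +1.0); P-3−P-1 = (15, -95, +0.4).
Determinant of the coordinate differences = 40·(-95) − 15·(-15) = -3575.
∂h/∂x = [(+1.0)·(-95) − (+0.4)·(-15)] / -3575 = +0.02490
∂h/∂y = [40·(+0.4) − 15·(+1.0)] / -3575 = -0.0002797
Flow = −∇h = (-0.02490 east, +0.0002797 north), which points west.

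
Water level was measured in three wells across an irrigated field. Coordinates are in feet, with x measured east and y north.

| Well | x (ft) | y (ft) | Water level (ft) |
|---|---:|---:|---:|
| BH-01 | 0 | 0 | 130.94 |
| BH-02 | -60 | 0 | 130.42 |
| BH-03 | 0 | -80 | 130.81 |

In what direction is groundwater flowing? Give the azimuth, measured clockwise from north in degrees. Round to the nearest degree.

∂h/∂x = (130.42 − 130.94) / (-60 − 0) = +0.008667
∂h/∂y = (130.81 − 130.94) / (-80 − 0) = +0.001625
Flow direction (−∇h) has components (-0.008667 E, -0.001625 N).
Azimuth = atan2(E, N) = atan2(-0.008667, -0.001625) = 259.4° ≈ 259°.

259°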